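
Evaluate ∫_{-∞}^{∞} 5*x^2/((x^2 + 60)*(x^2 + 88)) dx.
Let f(z) = 5*z^2/((z^2 + 60)*(z^2 + 88)). The denominator has no real zeros and deg Q - deg P = 2 ≥ 2, so the integral of f over the upper semicircle |z| = R tends to 0 as R → ∞. Closing the contour in the upper half-plane,
  ∫_{-∞}^{∞} f(x) dx = 2πi · Σ Res(f, z_k)  over the poles with Im z_k > 0.

Zeros of the denominator: z^2 + 88 = 0 gives z = ±2*sqrt(22)*I; z^2 + 60 = 0 gives z = ±2*sqrt(15)*I.
Upper half-plane: z = 2*sqrt(15)*I, z = 2*sqrt(22)*I (simple).

Each pole is a simple zero of Q(z) = z^4 + 148*z^2 + 5280, so Res(f, z₀) = P(z₀)/Q'(z₀) with P(z) = 5*z^2, Q'(z) = 4*z^3 + 296*z:
  Res(f, 2*sqrt(15)*I) = (-300)/(112*sqrt(15)*I) = 5*sqrt(15)*I/28
  Res(f, 2*sqrt(22)*I) = (-440)/(-112*sqrt(22)*I) = -5*sqrt(22)*I/28

Sum of residues: 5*I*(-sqrt(22) + sqrt(15))/28
∫_{-∞}^{∞} f(x) dx = 2πi · (5*I*(-sqrt(22) + sqrt(15))/28) = 5*pi*(-sqrt(15) + sqrt(22))/14

Final answer: 5*pi*(-sqrt(15) + sqrt(22))/14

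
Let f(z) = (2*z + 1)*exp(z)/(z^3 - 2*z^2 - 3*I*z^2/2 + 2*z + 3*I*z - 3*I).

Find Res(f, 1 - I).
Write f(z) = P(z)/Q(z) with P(z) = (2*z + 1)*exp(z) and Q(z) = z^3 - 2*z^2 - 3*I*z^2/2 + 2*z + 3*I*z - 3*I.
The denominator factors as Q(z) = (z - 1 - I)*(z - 1 + I)*(z - 3*I/2), so z = 1 - I is a simple zero of Q and P is analytic there; z = 1 - I is therefore a simple pole and
  Res(f, z₀) = P(z₀)/Q'(z₀).

Q'(z) = 3*z^2 - 4*z - 3*I*z + 2 + 3*I, so Q'(1 - I) = -5 - 2*I.
P(1 - I) = (3 - 2*I)*exp(1 - I).

Res(f, 1 - I) = ((3 - 2*I)*exp(1 - I))/(-5 - 2*I) = (-11/29 + 16*I/29)*exp(1 - I)

Final answer: (-11/29 + 16*I/29)*exp(1 - I)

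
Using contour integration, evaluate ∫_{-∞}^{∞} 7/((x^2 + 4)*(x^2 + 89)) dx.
Let f(z) = 7/((z^2 + 4)*(z^2 + 89)). The denominator has no real zeros and deg Q - deg P = 4 ≥ 2, so the integral of f over the upper semicircle |z| = R tends to 0 as R → ∞. Closing the contour in the upper half-plane,
  ∫_{-∞}^{∞} f(x) dx = 2πi · Σ Res(f, z_k)  over the poles with Im z_k > 0.

Zeros of the denominator: z^2 + 4 = 0 gives z = ±2*I; z^2 + 89 = 0 gives z = ±sqrt(89)*I.
Upper half-plane: z = 2*I, z = sqrt(89)*I (simple).

Each pole is a simple zero of Q(z) = z^4 + 93*z^2 + 356, so Res(f, z₀) = P(z₀)/Q'(z₀) with P(z) = 7, Q'(z) = 4*z^3 + 186*z:
  Res(f, 2*I) = (7)/(340*I) = -7*I/340
  Res(f, sqrt(89)*I) = (7)/(-170*sqrt(89)*I) = 7*sqrt(89)*I/15130

Sum of residues: 7*I*(-89 + 2*sqrt(89))/30260
∫_{-∞}^{∞} f(x) dx = 2πi · (7*I*(-89 + 2*sqrt(89))/30260) = 7*pi*(89 - 2*sqrt(89))/15130

Final answer: 7*pi*(89 - 2*sqrt(89))/15130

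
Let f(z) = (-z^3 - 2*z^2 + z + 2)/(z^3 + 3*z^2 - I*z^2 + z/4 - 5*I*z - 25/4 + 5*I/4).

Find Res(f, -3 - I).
Write f(z) = P(z)/Q(z) with P(z) = -z^3 - 2*z^2 + z + 2 and Q(z) = z^3 + 3*z^2 - I*z^2 + z/4 - 5*I*z - 25/4 + 5*I/4.
The denominator factors as Q(z) = (z - 1 - I/2)*(z + 3 + I)*(z + 1 - 3*I/2), so z = -3 - I is a simple zero of Q and P is analytic there; z = -3 - I is therefore a simple pole and
  Res(f, z₀) = P(z₀)/Q'(z₀).

Q'(z) = 3*z^2 + 6*z - 2*I*z + 1/4 - 5*I, so Q'(-3 - I) = 17/4 + 13*I.
P(-3 - I) = 1 + 13*I.

Res(f, -3 - I) = (1 + 13*I)/(17/4 + 13*I) = 2772/2993 + 676*I/2993

Final answer: 2772/2993 + 676*I/2993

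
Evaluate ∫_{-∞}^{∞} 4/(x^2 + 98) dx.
Let f(z) = 4/(z^2 + 98). The denominator has no real zeros and deg Q - deg P = 2 ≥ 2, so the integral of f over the upper semicircle |z| = R tends to 0 as R → ∞. Closing the contour in the upper half-plane,
  ∫_{-∞}^{∞} f(x) dx = 2πi · Σ Res(f, z_k)  over the poles with Im z_k > 0.

Zeros of the denominator: z^2 + 98 = 0 gives z = ±7*sqrt(2)*I.
Upper half-plane: z = 7*sqrt(2)*I (simple).

Each pole is a simple zero of Q(z) = z^2 + 98, so Res(f, z₀) = P(z₀)/Q'(z₀) with P(z) = 4, Q'(z) = 2*z:
  Res(f, 7*sqrt(2)*I) = (4)/(14*sqrt(2)*I) = -sqrt(2)*I/7

∫_{-∞}^{∞} f(x) dx = 2πi · (-sqrt(2)*I/7) = 2*sqrt(2)*pi/7

Final answer: 2*sqrt(2)*pi/7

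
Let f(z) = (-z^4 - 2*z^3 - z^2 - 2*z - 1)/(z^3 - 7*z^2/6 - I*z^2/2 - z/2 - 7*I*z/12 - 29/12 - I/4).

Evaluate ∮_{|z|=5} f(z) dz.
By the residue theorem, ∮_C f(z) dz = 2πi · (sum of the residues of f at the poles inside |z| = 5).

The denominator factors as (z + 1/3 - I)*(z - 2 - I/2)*(z + 1/2 + I), so the singularities of f are simple poles at z = -1/3 + I, z = 2 + I/2, z = -1/2 - I.
  |-1/3 + I|² = 10/9 < 25 = 5², so this pole is inside the contour.
  |2 + I/2|² = 17/4 < 25 = 5², so this pole is inside the contour.
  |-1/2 - I|² = 5/4 < 25 = 5², so this pole is inside the contour.

With P(z) = -z^4 - 2*z^3 - z^2 - 2*z - 1 and Q(z) = z^3 - 7*z^2/6 - I*z^2/2 - z/2 - 7*I*z/12 - 29/12 - I/4, each pole is simple, so Res(f, z₀) = P(z₀)/Q'(z₀) with Q'(z) = 3*z^2 - 7*z/3 - I*z - 1/2 - 7*I/12.
  Res(f, -1/3 + I) = P(-1/3 + I)/Q'(-1/3 + I) = (-139/81 - 32*I/27)/(-25/18 - 55*I/12) = 18232/53505 - 1612*I/5945
  Res(f, 2 + I/2) = P(2 + I/2)/Q'(2 + I/2) = (-509/16 - 119*I/4)/(79/12 + 9*I/4) = -159189/27880 - 71583*I/27880
  Res(f, -1/2 - I) = P(-1/2 - I)/Q'(-1/2 - I) = (-25/16 + 2*I)/(-31/12 + 21*I/4) = 8373/19720 + 1749*I/19720

Sum of residues inside C: -89/18 - 11*I/4
∮_C f(z) dz = 2πi · (-89/18 - 11*I/4) = pi*(11/2 - 89*I/9)

Final answer: pi*(11/2 - 89*I/9)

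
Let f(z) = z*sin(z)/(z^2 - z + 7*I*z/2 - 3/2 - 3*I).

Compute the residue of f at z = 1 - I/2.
Write f(z) = P(z)/Q(z) with P(z) = z*sin(z) and Q(z) = z^2 - z + 7*I*z/2 - 3/2 - 3*I.
The denominator factors as Q(z) = (z - 1 + I/2)*(z + 3*I), so z = 1 - I/2 is a simple zero of Q and P is analytic there; z = 1 - I/2 is therefore a simple pole and
  Res(f, z₀) = P(z₀)/Q'(z₀).

Q'(z) = 2*z - 1 + 7*I/2, so Q'(1 - I/2) = 1 + 5*I/2.
P(1 - I/2) = (1 - I/2)*sin(1 - I/2).

Res(f, 1 - I/2) = ((1 - I/2)*sin(1 - I/2))/(1 + 5*I/2) = (-1/29 - 12*I/29)*sin(1 - I/2)

Final answer: (-1/29 - 12*I/29)*sin(1 - I/2)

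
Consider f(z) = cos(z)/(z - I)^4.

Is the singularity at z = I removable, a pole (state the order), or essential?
Write f(z) = g(z)/(z - I)^4 with g(z) = cos(z).
g is entire and g(I) = cosh(1) ≠ 0, so no factor of (z - I) cancels: the Laurent expansion of f about z = I starts at the power -4, i.e. lim_{z→z₀} (z - z₀)^4 f(z) = cosh(1) is finite and nonzero.
So z = I is a pole of order 4.

Final answer: pole of order 4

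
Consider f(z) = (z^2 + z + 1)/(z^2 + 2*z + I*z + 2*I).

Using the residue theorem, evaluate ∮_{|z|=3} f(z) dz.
By the residue theorem, ∮_C f(z) dz = 2πi · (sum of the residues of f at the poles inside |z| = 3).

The denominator factors as (z + 2)*(z + I), so the singularities of f are simple poles at z = -2, z = -I.
  |-2|² = 4 < 9 = 3², so this pole is inside the contour.
  |-I|² = 1 < 9 = 3², so this pole is inside the contour.

With P(z) = z^2 + z + 1 and Q(z) = z^2 + 2*z + I*z + 2*I, each pole is simple, so Res(f, z₀) = P(z₀)/Q'(z₀) with Q'(z) = 2*z + 2 + I.
  Res(f, -2) = P(-2)/Q'(-2) = (3)/(-2 + I) = -6/5 - 3*I/5
  Res(f, -I) = P(-I)/Q'(-I) = (-I)/(2 - I) = 1/5 - 2*I/5

Sum of residues inside C: -1 - I
∮_C f(z) dz = 2πi · (-1 - I) = pi*(2 - 2*I)

Final answer: pi*(2 - 2*I)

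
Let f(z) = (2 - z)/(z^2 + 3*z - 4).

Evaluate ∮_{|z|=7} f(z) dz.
-2*I*pi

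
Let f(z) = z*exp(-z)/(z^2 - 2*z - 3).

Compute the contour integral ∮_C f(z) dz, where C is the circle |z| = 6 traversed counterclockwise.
By the residue theorem, ∮_C f(z) dz = 2πi · (sum of the residues of f at the poles inside |z| = 6).

The denominator factors as (z - 3)*(z + 1), so the singularities of f are simple poles at z = 3, z = -1.
  |3|² = 9 < 36 = 6², so this pole is inside the contour.
  |-1|² = 1 < 36 = 6², so this pole is inside the contour.

With P(z) = z*exp(-z) and Q(z) = z^2 - 2*z - 3, each pole is simple, so Res(f, z₀) = P(z₀)/Q'(z₀) with Q'(z) = 2*z - 2.
  Res(f, 3) = P(3)/Q'(3) = (3*exp(-3))/(4) = 3*exp(-3)/4
  Res(f, -1) = P(-1)/Q'(-1) = (-exp(1))/(-4) = exp(1)/4

Sum of residues inside C: 3*exp(-3)/4 + exp(1)/4
∮_C f(z) dz = 2πi · (3*exp(-3)/4 + exp(1)/4) = 3*I*pi*exp(-3)/2 + exp(1)*I*pi/2

Final answer: 3*I*pi*exp(-3)/2 + exp(1)*I*pi/2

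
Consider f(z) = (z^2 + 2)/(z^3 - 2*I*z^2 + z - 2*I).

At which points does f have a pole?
The singularities of f are the zeros of the denominator. Factoring,
  z^3 - 2*I*z^2 + z - 2*I = (z + I)*(z - I)*(z - 2*I)
so the candidates are z = -I, z = I, z = 2*I.

Check the numerator P(z) = z^2 + 2 at each one:
  P(-I) = 1 ≠ 0, so z = -I is a (simple) pole.
  P(I) = 1 ≠ 0, so z = I is a (simple) pole.
  P(2*I) = -2 ≠ 0, so z = 2*I is a (simple) pole.

Poles of f: {-I, I, 2*I}

Final answer: {-I, I, 2*I}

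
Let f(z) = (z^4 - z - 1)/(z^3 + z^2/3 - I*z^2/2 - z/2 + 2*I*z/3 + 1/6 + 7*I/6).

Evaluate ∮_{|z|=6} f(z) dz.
By the residue theorem, ∮_C f(z) dz = 2πi · (sum of the residues of f at the poles inside |z| = 6).

The denominator factors as (z + 1)*(z + 1/3 - I)*(z - 1 + I/2), so the singularities of f are simple poles at z = -1, z = -1/3 + I, z = 1 - I/2.
  |-1|² = 1 < 36 = 6², so this pole is inside the contour.
  |-1/3 + I|² = 10/9 < 36 = 6², so this pole is inside the contour.
  |1 - I/2|² = 5/4 < 36 = 6², so this pole is inside the contour.

With P(z) = z^4 - z - 1 and Q(z) = z^3 + z^2/3 - I*z^2/2 - z/2 + 2*I*z/3 + 1/6 + 7*I/6, each pole is simple, so Res(f, z₀) = P(z₀)/Q'(z₀) with Q'(z) = 3*z^2 + 2*z/3 - I*z - 1/2 + 2*I/3.
  Res(f, -1) = P(-1)/Q'(-1) = (1)/(11/6 + 5*I/3) = 66/221 - 60*I/221
  Res(f, -1/3 + I) = P(-1/3 + I)/Q'(-1/3 + I) = (-26/81 + 5*I/27)/(-43/18 - I/3) = 2056/16965 - 178*I/1885
  Res(f, 1 - I/2) = P(1 - I/2)/Q'(1 - I/2) = (-39/16 - I)/(23/12 - 11*I/3) = -579/9860 - 1563*I/2465

Sum of residues inside C: 13/36 - I
∮_C f(z) dz = 2πi · (13/36 - I) = pi*(2 + 13*I/18)

Final answer: pi*(2 + 13*I/18)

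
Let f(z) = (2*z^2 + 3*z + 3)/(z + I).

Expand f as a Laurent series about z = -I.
(1 - 3*I)/(z + I) + 3 - 4*I + 2*(z + I)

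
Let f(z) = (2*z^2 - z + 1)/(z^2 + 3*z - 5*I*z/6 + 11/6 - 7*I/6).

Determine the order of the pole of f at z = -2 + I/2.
Factor the denominator:
  z^2 + 3*z - 5*I*z/6 + 11/6 - 7*I/6 = (z + 2 - I/2)*(z + 1 - I/3)

The numerator P(z) = 2*z^2 - z + 1 has P(-2 + I/2) = 21/2 - 9*I/2 ≠ 0, so no factor of (z + 2 - I/2) cancels.
Near z = -2 + I/2 we can therefore write f(z) = g(z)/(z + 2 - I/2) with g analytic at -2 + I/2 and g(-2 + I/2) ≠ 0 (g is the numerator divided by the remaining denominator factors).

Hence z = -2 + I/2 is a pole of order 1.

Final answer: 1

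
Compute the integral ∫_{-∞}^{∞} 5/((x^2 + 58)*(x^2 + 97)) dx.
5*pi*(-58*sqrt(97) + 97*sqrt(58))/219414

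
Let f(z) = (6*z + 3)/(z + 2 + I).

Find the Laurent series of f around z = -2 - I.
Put w = z - (-2 - I), i.e. z = w - 2 - I. The denominator is w, so it suffices to rewrite the numerator in powers of w.

P(z) = 6*z + 3
P(w - 2 - I) = -9 - 6*I + 6*w

Dividing each term by w:
  f = (-9 - 6*I)/w + 6

Substituting back w = z + 2 + I:
  f(z) = (-9 - 6*I)/(z + 2 + I) + 6

The series is finite because the numerator is a polynomial; the negative powers form the principal part, and the coefficient of 1/(z + 2 + I) gives Res(f, -2 - I) = -9 - 6*I.

Final answer: (-9 - 6*I)/(z + 2 + I) + 6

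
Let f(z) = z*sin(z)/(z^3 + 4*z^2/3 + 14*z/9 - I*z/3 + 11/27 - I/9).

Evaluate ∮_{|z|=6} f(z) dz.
By the residue theorem, ∮_C f(z) dz = 2πi · (sum of the residues of f at the poles inside |z| = 6).

The denominator factors as (z + 1/3)*(z + 2/3 + I)*(z + 1/3 - I), so the singularities of f are simple poles at z = -1/3, z = -2/3 - I, z = -1/3 + I.
  |-1/3|² = 1/9 < 36 = 6², so this pole is inside the contour.
  |-2/3 - I|² = 13/9 < 36 = 6², so this pole is inside the contour.
  |-1/3 + I|² = 10/9 < 36 = 6², so this pole is inside the contour.

With P(z) = z*sin(z) and Q(z) = z^3 + 4*z^2/3 + 14*z/9 - I*z/3 + 11/27 - I/9, each pole is simple, so Res(f, z₀) = P(z₀)/Q'(z₀) with Q'(z) = 3*z^2 + 8*z/3 + 14/9 - I/3.
  Res(f, -1/3) = P(-1/3)/Q'(-1/3) = (sin(1/3)/3)/(1 - I/3) = (3/10 + I/10)*sin(1/3)
  Res(f, -2/3 - I) = P(-2/3 - I)/Q'(-2/3 - I) = ((2/3 + I)*sin(2/3 + I))/(-17/9 + I) = (-21/370 - 207*I/370)*sin(2/3 + I)
  Res(f, -1/3 + I) = P(-1/3 + I)/Q'(-1/3 + I) = ((1/3 - I)*sin(1/3 - I))/(-2 + I/3) = (-9/37 + 17*I/37)*sin(1/3 - I)

Sum of residues inside C: (-21/370 - 207*I/370)*sin(2/3 + I) + (3/10 + I/10)*sin(1/3) + (-9/37 + 17*I/37)*sin(1/3 - I)
∮_C f(z) dz = 2πi · ((-21/370 - 207*I/370)*sin(2/3 + I) + (3/10 + I/10)*sin(1/3) + (-9/37 + 17*I/37)*sin(1/3 - I)) = pi*(-1/5 + 3*I/5)*sin(1/3) + pi*(-34/37 - 18*I/37)*sin(1/3 - I) + pi*(207/185 - 21*I/185)*sin(2/3 + I)

Final answer: pi*(-1/5 + 3*I/5)*sin(1/3) + pi*(-34/37 - 18*I/37)*sin(1/3 - I) + pi*(207/185 - 21*I/185)*sin(2/3 + I)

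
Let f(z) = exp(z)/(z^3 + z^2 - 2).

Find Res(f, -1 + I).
Write f(z) = P(z)/Q(z) with P(z) = exp(z) and Q(z) = z^3 + z^2 - 2.
The denominator factors as Q(z) = (z + 1 + I)*(z + 1 - I)*(z - 1), so z = -1 + I is a simple zero of Q and P is analytic there; z = -1 + I is therefore a simple pole and
  Res(f, z₀) = P(z₀)/Q'(z₀).

Q'(z) = 3*z^2 + 2*z, so Q'(-1 + I) = -2 - 4*I.
P(-1 + I) = exp(-1 + I).

Res(f, -1 + I) = (exp(-1 + I))/(-2 - 4*I) = (-1/10 + I/5)*exp(-1 + I)

Final answer: (-1/10 + I/5)*exp(-1 + I)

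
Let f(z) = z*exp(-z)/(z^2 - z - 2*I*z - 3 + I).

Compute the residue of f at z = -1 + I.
Write f(z) = P(z)/Q(z) with P(z) = z*exp(-z) and Q(z) = z^2 - z - 2*I*z - 3 + I.
The denominator factors as Q(z) = (z - 2 - I)*(z + 1 - I), so z = -1 + I is a simple zero of Q and P is analytic there; z = -1 + I is therefore a simple pole and
  Res(f, z₀) = P(z₀)/Q'(z₀).

Q'(z) = 2*z - 1 - 2*I, so Q'(-1 + I) = -3.
P(-1 + I) = (-1 + I)*exp(1 - I).

Res(f, -1 + I) = ((-1 + I)*exp(1 - I))/(-3) = (1/3 - I/3)*exp(1 - I)

Final answer: (1/3 - I/3)*exp(1 - I)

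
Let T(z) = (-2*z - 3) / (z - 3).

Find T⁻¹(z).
Set w = T(z) = (-2*z - 3) / (z - 3) and solve for z:
  w*(z - 3) = -2*z - 3
  -3*w + z*(w + 2) + 3 = 0
  z*(w + 2) = 3*w - 3
  z = (3 - 3*w)/(-w - 2)
Renaming the variable, T⁻¹(z) = (-3*z + 3)/(-z - 2) = (3*z - 3)/(z + 2).
(Check: ad - bc = 9 ≠ 0, so T is invertible.)

Final answer: (3*z - 3)/(z + 2)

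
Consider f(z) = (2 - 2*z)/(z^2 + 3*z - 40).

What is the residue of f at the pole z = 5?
Write f(z) = P(z)/Q(z) with P(z) = 2 - 2*z and Q(z) = z^2 + 3*z - 40.
The denominator factors as Q(z) = (z - 5)*(z + 8), so z = 5 is a simple zero of Q and P is analytic there; z = 5 is therefore a simple pole and
  Res(f, z₀) = P(z₀)/Q'(z₀).

Q'(z) = 2*z + 3, so Q'(5) = 13.
P(5) = -8.

Res(f, 5) = (-8)/(13) = -8/13

Final answer: -8/13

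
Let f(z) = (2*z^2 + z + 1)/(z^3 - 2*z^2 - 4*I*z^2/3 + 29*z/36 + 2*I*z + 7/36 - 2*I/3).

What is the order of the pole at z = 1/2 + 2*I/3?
Factor the denominator:
  z^3 - 2*z^2 - 4*I*z^2/3 + 29*z/36 + 2*I*z + 7/36 - 2*I/3 = (z - 1/2 - 2*I/3)^2*(z - 1)

The numerator P(z) = 2*z^2 + z + 1 has P(1/2 + 2*I/3) = 10/9 + 2*I ≠ 0, so no factor of (z - 1/2 - 2*I/3) cancels.
Near z = 1/2 + 2*I/3 we can therefore write f(z) = g(z)/(z - 1/2 - 2*I/3)^2 with g analytic at 1/2 + 2*I/3 and g(1/2 + 2*I/3) ≠ 0 (g is the numerator divided by the remaining denominator factors).

Hence z = 1/2 + 2*I/3 is a pole of order 2.

Final answer: 2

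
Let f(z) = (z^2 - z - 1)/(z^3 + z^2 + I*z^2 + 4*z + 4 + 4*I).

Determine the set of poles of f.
The singularities of f are the zeros of the denominator. Factoring,
  z^3 + z^2 + I*z^2 + 4*z + 4 + 4*I = (z + 1 + I)*(z - 2*I)*(z + 2*I)
so the candidates are z = -1 - I, z = 2*I, z = -2*I.

Check the numerator P(z) = z^2 - z - 1 at each one:
  P(-1 - I) = 3*I ≠ 0, so z = -1 - I is a (simple) pole.
  P(2*I) = -5 - 2*I ≠ 0, so z = 2*I is a (simple) pole.
  P(-2*I) = -5 + 2*I ≠ 0, so z = -2*I is a (simple) pole.

Poles of f: {-1 - I, -2*I, 2*I}

Final answer: {-1 - I, -2*I, 2*I}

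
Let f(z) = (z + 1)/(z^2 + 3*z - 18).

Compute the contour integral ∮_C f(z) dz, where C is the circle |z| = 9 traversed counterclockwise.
By the residue theorem, ∮_C f(z) dz = 2πi · (sum of the residues of f at the poles inside |z| = 9).

The denominator factors as (z - 3)*(z + 6), so the singularities of f are simple poles at z = 3, z = -6.
  |3|² = 9 < 81 = 9², so this pole is inside the contour.
  |-6|² = 36 < 81 = 9², so this pole is inside the contour.

With P(z) = z + 1 and Q(z) = z^2 + 3*z - 18, each pole is simple, so Res(f, z₀) = P(z₀)/Q'(z₀) with Q'(z) = 2*z + 3.
  Res(f, 3) = P(3)/Q'(3) = (4)/(9) = 4/9
  Res(f, -6) = P(-6)/Q'(-6) = (-5)/(-9) = 5/9

Sum of residues inside C: 1
∮_C f(z) dz = 2πi · (1) = 2*I*pi

Final answer: 2*I*pi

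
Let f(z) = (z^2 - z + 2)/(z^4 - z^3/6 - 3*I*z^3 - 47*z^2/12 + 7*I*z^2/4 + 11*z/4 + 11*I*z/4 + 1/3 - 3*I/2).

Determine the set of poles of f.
The singularities of f are the zeros of the denominator. Factoring,
  z^4 - z^3/6 - 3*I*z^3 - 47*z^2/12 + 7*I*z^2/4 + 11*z/4 + 11*I*z/4 + 1/3 - 3*I/2 = (z - 1/2 - I/2)*(z + 1/3 - 3*I/2)*(z - 1)*(z + 1 - I)
so the candidates are z = 1/2 + I/2, z = -1/3 + 3*I/2, z = 1, z = -1 + I.

Check the numerator P(z) = z^2 - z + 2 at each one:
  P(1/2 + I/2) = 3/2 ≠ 0, so z = 1/2 + I/2 is a (simple) pole.
  P(-1/3 + 3*I/2) = 7/36 - 5*I/2 ≠ 0, so z = -1/3 + 3*I/2 is a (simple) pole.
  P(1) = 2 ≠ 0, so z = 1 is a (simple) pole.
  P(-1 + I) = 3 - 3*I ≠ 0, so z = -1 + I is a (simple) pole.

Poles of f: {-1 + I, -1/3 + 3*I/2, 1/2 + I/2, 1}

Final answer: {-1 + I, -1/3 + 3*I/2, 1/2 + I/2, 1}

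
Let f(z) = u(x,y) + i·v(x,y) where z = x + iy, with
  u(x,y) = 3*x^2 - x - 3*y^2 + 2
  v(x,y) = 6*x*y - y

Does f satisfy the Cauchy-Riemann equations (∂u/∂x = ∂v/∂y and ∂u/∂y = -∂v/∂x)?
∂u/∂x = 6*x - 1
∂v/∂y = 6*x - 1
∂u/∂y = -6*y
∂v/∂x = 6*y
∂u/∂x = ∂v/∂y and ∂u/∂y = -∂v/∂x hold identically; f is analytic.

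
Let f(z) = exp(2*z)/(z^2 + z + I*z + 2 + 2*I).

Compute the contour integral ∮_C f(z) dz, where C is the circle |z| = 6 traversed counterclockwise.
By the residue theorem, ∮_C f(z) dz = 2πi · (sum of the residues of f at the poles inside |z| = 6).

The denominator factors as (z + 1 - I)*(z + 2*I), so the singularities of f are simple poles at z = -1 + I, z = -2*I.
  |-1 + I|² = 2 < 36 = 6², so this pole is inside the contour.
  |-2*I|² = 4 < 36 = 6², so this pole is inside the contour.

With P(z) = exp(2*z) and Q(z) = z^2 + z + I*z + 2 + 2*I, each pole is simple, so Res(f, z₀) = P(z₀)/Q'(z₀) with Q'(z) = 2*z + 1 + I.
  Res(f, -1 + I) = P(-1 + I)/Q'(-1 + I) = (exp(-2 + 2*I))/(-1 + 3*I) = (-1/10 - 3*I/10)*exp(-2 + 2*I)
  Res(f, -2*I) = P(-2*I)/Q'(-2*I) = (exp(-4*I))/(1 - 3*I) = (1/10 + 3*I/10)*exp(-4*I)

Sum of residues inside C: (1/10 + 3*I/10)*exp(-4*I) + (-1/10 - 3*I/10)*exp(-2 + 2*I)
∮_C f(z) dz = 2πi · ((1/10 + 3*I/10)*exp(-4*I) + (-1/10 - 3*I/10)*exp(-2 + 2*I)) = pi*(-3/5 + I/5)*exp(-4*I) + pi*(3/5 - I/5)*exp(-2 + 2*I)

Final answer: pi*(-3/5 + I/5)*exp(-4*I) + pi*(3/5 - I/5)*exp(-2 + 2*I)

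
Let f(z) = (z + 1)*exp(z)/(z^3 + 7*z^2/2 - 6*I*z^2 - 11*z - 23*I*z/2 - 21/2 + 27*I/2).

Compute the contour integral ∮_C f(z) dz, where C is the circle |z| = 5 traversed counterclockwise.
pi*(-232/697 + 44*I/697)*exp(1 + I) + pi*(544/533 + 140*I/533)*exp(-3/2 + 3*I) + pi*(-152/221 - 72*I/221)*exp(-3 + 2*I)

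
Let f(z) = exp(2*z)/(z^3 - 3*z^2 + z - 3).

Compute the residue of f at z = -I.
Write f(z) = P(z)/Q(z) with P(z) = exp(2*z) and Q(z) = z^3 - 3*z^2 + z - 3.
The denominator factors as Q(z) = (z - I)*(z - 3)*(z + I), so z = -I is a simple zero of Q and P is analytic there; z = -I is therefore a simple pole and
  Res(f, z₀) = P(z₀)/Q'(z₀).

Q'(z) = 3*z^2 - 6*z + 1, so Q'(-I) = -2 + 6*I.
P(-I) = exp(-2*I).

Res(f, -I) = (exp(-2*I))/(-2 + 6*I) = (-1/20 - 3*I/20)*exp(-2*I)

Final answer: (-1/20 - 3*I/20)*exp(-2*I)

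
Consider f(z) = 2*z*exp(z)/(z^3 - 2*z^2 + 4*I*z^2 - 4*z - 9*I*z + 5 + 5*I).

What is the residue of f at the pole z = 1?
Write f(z) = P(z)/Q(z) with P(z) = 2*z*exp(z) and Q(z) = z^3 - 2*z^2 + 4*I*z^2 - 4*z - 9*I*z + 5 + 5*I.
The denominator factors as Q(z) = (z - 1)*(z + 1 + 3*I)*(z - 2 + I), so z = 1 is a simple zero of Q and P is analytic there; z = 1 is therefore a simple pole and
  Res(f, z₀) = P(z₀)/Q'(z₀).

Q'(z) = 3*z^2 - 4*z + 8*I*z - 4 - 9*I, so Q'(1) = -5 - I.
P(1) = 2*exp(1).

Res(f, 1) = (2*exp(1))/(-5 - I) = exp(1)*(-5/13 + I/13)

Final answer: exp(1)*(-5/13 + I/13)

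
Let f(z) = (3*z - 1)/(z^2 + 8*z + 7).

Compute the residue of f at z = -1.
Write f(z) = P(z)/Q(z) with P(z) = 3*z - 1 and Q(z) = z^2 + 8*z + 7.
The denominator factors as Q(z) = (z + 7)*(z + 1), so z = -1 is a simple zero of Q and P is analytic there; z = -1 is therefore a simple pole and
  Res(f, z₀) = P(z₀)/Q'(z₀).

Q'(z) = 2*z + 8, so Q'(-1) = 6.
P(-1) = -4.

Res(f, -1) = (-4)/(6) = -2/3

Final answer: -2/3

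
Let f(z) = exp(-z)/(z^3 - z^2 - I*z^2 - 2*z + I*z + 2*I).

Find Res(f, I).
Write f(z) = P(z)/Q(z) with P(z) = exp(-z) and Q(z) = z^3 - z^2 - I*z^2 - 2*z + I*z + 2*I.
The denominator factors as Q(z) = (z - 2)*(z - I)*(z + 1), so z = I is a simple zero of Q and P is analytic there; z = I is therefore a simple pole and
  Res(f, z₀) = P(z₀)/Q'(z₀).

Q'(z) = 3*z^2 - 2*z - 2*I*z - 2 + I, so Q'(I) = -3 - I.
P(I) = exp(-I).

Res(f, I) = (exp(-I))/(-3 - I) = (-3/10 + I/10)*exp(-I)

Final answer: (-3/10 + I/10)*exp(-I)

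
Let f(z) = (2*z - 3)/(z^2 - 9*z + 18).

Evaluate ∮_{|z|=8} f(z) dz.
By the residue theorem, ∮_C f(z) dz = 2πi · (sum of the residues of f at the poles inside |z| = 8).

The denominator factors as (z - 3)*(z - 6), so the singularities of f are simple poles at z = 3, z = 6.
  |3|² = 9 < 64 = 8², so this pole is inside the contour.
  |6|² = 36 < 64 = 8², so this pole is inside the contour.

With P(z) = 2*z - 3 and Q(z) = z^2 - 9*z + 18, each pole is simple, so Res(f, z₀) = P(z₀)/Q'(z₀) with Q'(z) = 2*z - 9.
  Res(f, 3) = P(3)/Q'(3) = (3)/(-3) = -1
  Res(f, 6) = P(6)/Q'(6) = (9)/(3) = 3

Sum of residues inside C: 2
∮_C f(z) dz = 2πi · (2) = 4*I*pi

Final answer: 4*I*pi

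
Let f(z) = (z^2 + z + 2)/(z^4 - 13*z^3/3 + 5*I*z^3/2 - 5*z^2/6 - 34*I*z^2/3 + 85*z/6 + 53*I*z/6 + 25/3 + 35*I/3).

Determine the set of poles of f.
{-1 - 2*I, -2/3, 3 - I, 3 + I/2}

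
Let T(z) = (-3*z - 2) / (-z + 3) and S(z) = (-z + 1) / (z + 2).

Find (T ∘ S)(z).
(T ∘ S)(z) = T(S(z)) = ((-3)*S(z) + (-2))/((-1)*S(z) + (3)). Multiply numerator and denominator by z + 2:
  numerator:   (-3)*(-z + 1) + (-2)*(z + 2) = z - 7
  denominator: (-1)*(-z + 1) + (3)*(z + 2) = 4*z + 5
(T ∘ S)(z) = (z - 7)/(4*z + 5)

Final answer: (z - 7)/(4*z + 5)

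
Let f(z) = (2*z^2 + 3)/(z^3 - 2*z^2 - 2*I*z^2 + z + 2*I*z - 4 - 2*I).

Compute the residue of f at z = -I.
-1/12 - I/12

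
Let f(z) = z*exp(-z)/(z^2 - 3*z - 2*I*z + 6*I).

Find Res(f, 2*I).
Write f(z) = P(z)/Q(z) with P(z) = z*exp(-z) and Q(z) = z^2 - 3*z - 2*I*z + 6*I.
The denominator factors as Q(z) = (z - 2*I)*(z - 3), so z = 2*I is a simple zero of Q and P is analytic there; z = 2*I is therefore a simple pole and
  Res(f, z₀) = P(z₀)/Q'(z₀).

Q'(z) = 2*z - 3 - 2*I, so Q'(2*I) = -3 + 2*I.
P(2*I) = 2*I*exp(-2*I).

Res(f, 2*I) = (2*I*exp(-2*I))/(-3 + 2*I) = (4/13 - 6*I/13)*exp(-2*I)

Final answer: (4/13 - 6*I/13)*exp(-2*I)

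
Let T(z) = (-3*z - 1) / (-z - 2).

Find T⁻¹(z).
Set w = T(z) = (-3*z - 1) / (-z - 2) and solve for z:
  w*(-z - 2) = -3*z - 1
  -2*w + z*(3 - w) + 1 = 0
  z*(3 - w) = 2*w - 1
  z = (1 - 2*w)/(w - 3)
Renaming the variable, T⁻¹(z) = (-2*z + 1)/(z - 3).
(Check: ad - bc = 5 ≠ 0, so T is invertible.)

Final answer: (-2*z + 1)/(z - 3)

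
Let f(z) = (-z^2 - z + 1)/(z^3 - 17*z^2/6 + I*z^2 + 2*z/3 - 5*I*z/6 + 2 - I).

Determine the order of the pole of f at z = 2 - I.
Factor the denominator:
  z^3 - 17*z^2/6 + I*z^2 + 2*z/3 - 5*I*z/6 + 2 - I = (z - 2 + I)*(z - 3/2)*(z + 2/3)

The numerator P(z) = -z^2 - z + 1 has P(2 - I) = -4 + 5*I ≠ 0, so no factor of (z - 2 + I) cancels.
Near z = 2 - I we can therefore write f(z) = g(z)/(z - 2 + I) with g analytic at 2 - I and g(2 - I) ≠ 0 (g is the numerator divided by the remaining denominator factors).

Hence z = 2 - I is a pole of order 1.

Final answer: 1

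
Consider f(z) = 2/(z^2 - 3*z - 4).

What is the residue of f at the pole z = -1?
Write f(z) = P(z)/Q(z) with P(z) = 2 and Q(z) = z^2 - 3*z - 4.
The denominator factors as Q(z) = (z - 4)*(z + 1), so z = -1 is a simple zero of Q and P is analytic there; z = -1 is therefore a simple pole and
  Res(f, z₀) = P(z₀)/Q'(z₀).

Q'(z) = 2*z - 3, so Q'(-1) = -5.
P(-1) = 2.

Res(f, -1) = (2)/(-5) = -2/5

Final answer: -2/5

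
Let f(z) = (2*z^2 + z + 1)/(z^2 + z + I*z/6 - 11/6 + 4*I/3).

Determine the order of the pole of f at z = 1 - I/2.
Factor the denominator:
  z^2 + z + I*z/6 - 11/6 + 4*I/3 = (z - 1 + I/2)*(z + 2 - I/3)

The numerator P(z) = 2*z^2 + z + 1 has P(1 - I/2) = 7/2 - 5*I/2 ≠ 0, so no factor of (z - 1 + I/2) cancels.
Near z = 1 - I/2 we can therefore write f(z) = g(z)/(z - 1 + I/2) with g analytic at 1 - I/2 and g(1 - I/2) ≠ 0 (g is the numerator divided by the remaining denominator factors).

Hence z = 1 - I/2 is a pole of order 1.

Final answer: 1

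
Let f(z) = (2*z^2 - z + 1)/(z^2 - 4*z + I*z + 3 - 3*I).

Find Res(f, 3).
Write f(z) = P(z)/Q(z) with P(z) = 2*z^2 - z + 1 and Q(z) = z^2 - 4*z + I*z + 3 - 3*I.
The denominator factors as Q(z) = (z - 3)*(z - 1 + I), so z = 3 is a simple zero of Q and P is analytic there; z = 3 is therefore a simple pole and
  Res(f, z₀) = P(z₀)/Q'(z₀).

Q'(z) = 2*z - 4 + I, so Q'(3) = 2 + I.
P(3) = 16.

Res(f, 3) = (16)/(2 + I) = 32/5 - 16*I/5

Final answer: 32/5 - 16*I/5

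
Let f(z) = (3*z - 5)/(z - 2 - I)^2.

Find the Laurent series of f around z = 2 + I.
Put w = z - (2 + I), i.e. z = w + 2 + I. The denominator is w^2, so it suffices to rewrite the numerator in powers of w.

P(z) = 3*z - 5
P(w + 2 + I) = 1 + 3*I + 3*w

Dividing each term by w^2:
  f = (1 + 3*I)/w^2 + 3/w

Substituting back w = z - 2 - I:
  f(z) = (1 + 3*I)/(z - 2 - I)^2 + 3/(z - 2 - I)

The series is finite because the numerator is a polynomial; the negative powers form the principal part, and the coefficient of 1/(z - 2 - I) gives Res(f, 2 + I) = 3.

Final answer: (1 + 3*I)/(z - 2 - I)^2 + 3/(z - 2 - I)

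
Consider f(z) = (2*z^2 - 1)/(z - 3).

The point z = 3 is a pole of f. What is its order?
Factor the denominator:
  z - 3 = (z - 3)

The numerator P(z) = 2*z^2 - 1 has P(3) = 17 ≠ 0, so no factor of (z - 3) cancels.
Near z = 3 we can therefore write f(z) = g(z)/(z - 3) with g analytic at 3 and g(3) ≠ 0 (g is just the numerator).

Hence z = 3 is a pole of order 1.

Final answer: 1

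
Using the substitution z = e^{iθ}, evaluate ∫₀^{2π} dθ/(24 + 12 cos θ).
Let J = ∫₀^{2π} dθ/(24 + 12 cos θ).
Put z = e^{iθ}: then cos θ = (z + 1/z)/2, dθ = dz/(iz), and z runs once counterclockwise around |z| = 1:
  J = ∮_{|z|=1} 1/(24 + 12*(z + 1/z)/2) · dz/(iz) = (2/i) ∮_{|z|=1} dz/(12*z^2 + 48*z + 12).
The roots of 12*z^2 + 48*z + 12 are z = (-24 ± sqrt(24^2 - 12^2))/12, with sqrt(432) = 12*sqrt(3); their product is 1, so only z₊ = -2 + sqrt(3) lies inside the unit circle (z₋ = -2 - sqrt(3) lies outside).
z₊ is a simple zero of q(z) = 12*z^2 + 48*z + 12, so Res(1/q, z₊) = 1/q'(z₊) with q'(z) = 24*z + 48; and q'(z₊) = 12*(z₊ - z₋) = 24*sqrt(3).
Therefore J = (2/i) · 2πi · 1/(24*sqrt(3)) = 2*pi/(12*sqrt(3)) = sqrt(3)*pi/18

Final answer: sqrt(3)*pi/18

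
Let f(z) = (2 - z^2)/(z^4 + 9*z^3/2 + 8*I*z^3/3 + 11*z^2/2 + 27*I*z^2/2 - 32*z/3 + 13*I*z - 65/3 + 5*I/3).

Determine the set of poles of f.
The singularities of f are the zeros of the denominator. Factoring,
  z^4 + 9*z^3/2 + 8*I*z^3/3 + 11*z^2/2 + 27*I*z^2/2 - 32*z/3 + 13*I*z - 65/3 + 5*I/3 = (z - 1 + I)*(z + 3 - I)*(z + 1 + 3*I)*(z + 3/2 - I/3)
so the candidates are z = 1 - I, z = -3 + I, z = -1 - 3*I, z = -3/2 + I/3.

Check the numerator P(z) = 2 - z^2 at each one:
  P(1 - I) = 2 + 2*I ≠ 0, so z = 1 - I is a (simple) pole.
  P(-3 + I) = -6 + 6*I ≠ 0, so z = -3 + I is a (simple) pole.
  P(-1 - 3*I) = 10 - 6*I ≠ 0, so z = -1 - 3*I is a (simple) pole.
  P(-3/2 + I/3) = -5/36 + I ≠ 0, so z = -3/2 + I/3 is a (simple) pole.

Poles of f: {-3 + I, -3/2 + I/3, -1 - 3*I, 1 - I}

Final answer: {-3 + I, -3/2 + I/3, -1 - 3*I, 1 - I}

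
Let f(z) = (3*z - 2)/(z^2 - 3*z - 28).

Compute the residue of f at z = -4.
Write f(z) = P(z)/Q(z) with P(z) = 3*z - 2 and Q(z) = z^2 - 3*z - 28.
The denominator factors as Q(z) = (z - 7)*(z + 4), so z = -4 is a simple zero of Q and P is analytic there; z = -4 is therefore a simple pole and
  Res(f, z₀) = P(z₀)/Q'(z₀).

Q'(z) = 2*z - 3, so Q'(-4) = -11.
P(-4) = -14.

Res(f, -4) = (-14)/(-11) = 14/11

Final answer: 14/11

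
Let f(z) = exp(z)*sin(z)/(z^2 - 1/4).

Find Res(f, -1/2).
Write f(z) = P(z)/Q(z) with P(z) = exp(z)*sin(z) and Q(z) = z^2 - 1/4.
The denominator factors as Q(z) = (z + 1/2)*(z - 1/2), so z = -1/2 is a simple zero of Q and P is analytic there; z = -1/2 is therefore a simple pole and
  Res(f, z₀) = P(z₀)/Q'(z₀).

Q'(z) = 2*z, so Q'(-1/2) = -1.
P(-1/2) = -exp(-1/2)*sin(1/2).

Res(f, -1/2) = (-exp(-1/2)*sin(1/2))/(-1) = exp(-1/2)*sin(1/2)

Final answer: exp(-1/2)*sin(1/2)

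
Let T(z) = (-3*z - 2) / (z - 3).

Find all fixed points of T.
{-sqrt(2)*I, sqrt(2)*I}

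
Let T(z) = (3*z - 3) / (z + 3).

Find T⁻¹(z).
(-3*z - 3)/(z - 3)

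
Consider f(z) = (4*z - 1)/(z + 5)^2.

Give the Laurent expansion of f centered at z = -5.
Put w = z - (-5), i.e. z = w - 5. The denominator is w^2, so it suffices to rewrite the numerator in powers of w.

P(z) = 4*z - 1
P(w - 5) = -21 + 4*w

Dividing each term by w^2:
  f = -21/w^2 + 4/w

Substituting back w = z + 5:
  f(z) = -21/(z + 5)^2 + 4/(z + 5)

The series is finite because the numerator is a polynomial; the negative powers form the principal part, and the coefficient of 1/(z + 5) gives Res(f, -5) = 4.

Final answer: -21/(z + 5)^2 + 4/(z + 5)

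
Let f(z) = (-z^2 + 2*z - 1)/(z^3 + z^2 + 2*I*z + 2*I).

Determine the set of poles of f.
The singularities of f are the zeros of the denominator. Factoring,
  z^3 + z^2 + 2*I*z + 2*I = (z + 1)*(z - 1 + I)*(z + 1 - I)
so the candidates are z = -1, z = 1 - I, z = -1 + I.

Check the numerator P(z) = -z^2 + 2*z - 1 at each one:
  P(-1) = -4 ≠ 0, so z = -1 is a (simple) pole.
  P(1 - I) = 1 ≠ 0, so z = 1 - I is a (simple) pole.
  P(-1 + I) = -3 + 4*I ≠ 0, so z = -1 + I is a (simple) pole.

Poles of f: {-1, -1 + I, 1 - I}

Final answer: {-1, -1 + I, 1 - I}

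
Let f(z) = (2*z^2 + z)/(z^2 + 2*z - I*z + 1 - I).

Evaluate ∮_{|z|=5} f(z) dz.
By the residue theorem, ∮_C f(z) dz = 2πi · (sum of the residues of f at the poles inside |z| = 5).

The denominator factors as (z + 1 - I)*(z + 1), so the singularities of f are simple poles at z = -1 + I, z = -1.
  |-1 + I|² = 2 < 25 = 5², so this pole is inside the contour.
  |-1|² = 1 < 25 = 5², so this pole is inside the contour.

With P(z) = 2*z^2 + z and Q(z) = z^2 + 2*z - I*z + 1 - I, each pole is simple, so Res(f, z₀) = P(z₀)/Q'(z₀) with Q'(z) = 2*z + 2 - I.
  Res(f, -1 + I) = P(-1 + I)/Q'(-1 + I) = (-1 - 3*I)/(I) = -3 + I
  Res(f, -1) = P(-1)/Q'(-1) = (1)/(-I) = I

Sum of residues inside C: -3 + 2*I
∮_C f(z) dz = 2πi · (-3 + 2*I) = pi*(-4 - 6*I)

Final answer: pi*(-4 - 6*I)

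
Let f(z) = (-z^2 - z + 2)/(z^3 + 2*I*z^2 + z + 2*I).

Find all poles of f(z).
The singularities of f are the zeros of the denominator. Factoring,
  z^3 + 2*I*z^2 + z + 2*I = (z + 2*I)*(z - I)*(z + I)
so the candidates are z = -2*I, z = I, z = -I.

Check the numerator P(z) = -z^2 - z + 2 at each one:
  P(-2*I) = 6 + 2*I ≠ 0, so z = -2*I is a (simple) pole.
  P(I) = 3 - I ≠ 0, so z = I is a (simple) pole.
  P(-I) = 3 + I ≠ 0, so z = -I is a (simple) pole.

Poles of f: {-2*I, -I, I}

Final answer: {-2*I, -I, I}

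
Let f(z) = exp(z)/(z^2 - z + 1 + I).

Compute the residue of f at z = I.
Write f(z) = P(z)/Q(z) with P(z) = exp(z) and Q(z) = z^2 - z + 1 + I.
The denominator factors as Q(z) = (z - 1 + I)*(z - I), so z = I is a simple zero of Q and P is analytic there; z = I is therefore a simple pole and
  Res(f, z₀) = P(z₀)/Q'(z₀).

Q'(z) = 2*z - 1, so Q'(I) = -1 + 2*I.
P(I) = exp(I).

Res(f, I) = (exp(I))/(-1 + 2*I) = (-1/5 - 2*I/5)*exp(I)

Final answer: (-1/5 - 2*I/5)*exp(I)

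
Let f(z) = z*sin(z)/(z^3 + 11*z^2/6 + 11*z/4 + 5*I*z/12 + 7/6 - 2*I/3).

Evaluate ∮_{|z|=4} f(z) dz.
By the residue theorem, ∮_C f(z) dz = 2πi · (sum of the residues of f at the poles inside |z| = 4).

The denominator factors as (z + 1 - I)*(z + 1/2 + 3*I/2)*(z + 1/3 - I/2), so the singularities of f are simple poles at z = -1 + I, z = -1/2 - 3*I/2, z = -1/3 + I/2.
  |-1 + I|² = 2 < 16 = 4², so this pole is inside the contour.
  |-1/2 - 3*I/2|² = 5/2 < 16 = 4², so this pole is inside the contour.
  |-1/3 + I/2|² = 13/36 < 16 = 4², so this pole is inside the contour.

With P(z) = z*sin(z) and Q(z) = z^3 + 11*z^2/6 + 11*z/4 + 5*I*z/12 + 7/6 - 2*I/3, each pole is simple, so Res(f, z₀) = P(z₀)/Q'(z₀) with Q'(z) = 3*z^2 + 11*z/3 + 11/4 + 5*I/12.
  Res(f, -1 + I) = P(-1 + I)/Q'(-1 + I) = ((1 - I)*sin(1 - I))/(-11/12 - 23*I/12) = (72/325 + 204*I/325)*sin(1 - I)
  Res(f, -1/2 - 3*I/2) = P(-1/2 - 3*I/2)/Q'(-1/2 - 3*I/2) = ((1/2 + 3*I/2)*sin(1/2 + 3*I/2))/(-61/12 - 7*I/12) = (-246/1885 - 528*I/1885)*sin(1/2 + 3*I/2)
  Res(f, -1/3 + I/2) = P(-1/3 + I/2)/Q'(-1/3 + I/2) = ((1/3 - I/2)*sin(1/3 - I/2))/(10/9 + 5*I/4) = (-66/725 - 252*I/725)*sin(1/3 - I/2)

Sum of residues inside C: (-246/1885 - 528*I/1885)*sin(1/2 + 3*I/2) + (-66/725 - 252*I/725)*sin(1/3 - I/2) + (72/325 + 204*I/325)*sin(1 - I)
∮_C f(z) dz = 2πi · ((-246/1885 - 528*I/1885)*sin(1/2 + 3*I/2) + (-66/725 - 252*I/725)*sin(1/3 - I/2) + (72/325 + 204*I/325)*sin(1 - I)) = pi*(504/725 - 132*I/725)*sin(1/3 - I/2) + pi*(1056/1885 - 492*I/1885)*sin(1/2 + 3*I/2) + pi*(-408/325 + 144*I/325)*sin(1 - I)

Final answer: pi*(504/725 - 132*I/725)*sin(1/3 - I/2) + pi*(1056/1885 - 492*I/1885)*sin(1/2 + 3*I/2) + pi*(-408/325 + 144*I/325)*sin(1 - I)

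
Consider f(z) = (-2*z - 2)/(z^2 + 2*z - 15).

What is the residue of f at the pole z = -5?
Write f(z) = P(z)/Q(z) with P(z) = -2*z - 2 and Q(z) = z^2 + 2*z - 15.
The denominator factors as Q(z) = (z + 5)*(z - 3), so z = -5 is a simple zero of Q and P is analytic there; z = -5 is therefore a simple pole and
  Res(f, z₀) = P(z₀)/Q'(z₀).

Q'(z) = 2*z + 2, so Q'(-5) = -8.
P(-5) = 8.

Res(f, -5) = (8)/(-8) = -1

Final answer: -1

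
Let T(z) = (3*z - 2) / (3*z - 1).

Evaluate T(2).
Substitute z = 2:
  numerator:   3*(2) - 2 = 4
  denominator: 3*(2) - 1 = 5
T(2) = (4)/(5) = 4/5

Final answer: 4/5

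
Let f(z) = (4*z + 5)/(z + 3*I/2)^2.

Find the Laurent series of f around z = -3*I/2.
Put w = z - (-3*I/2), i.e. z = w - 3*I/2. The denominator is w^2, so it suffices to rewrite the numerator in powers of w.

P(z) = 4*z + 5
P(w - 3*I/2) = 5 - 6*I + 4*w

Dividing each term by w^2:
  f = (5 - 6*I)/w^2 + 4/w

Substituting back w = z + 3*I/2:
  f(z) = (5 - 6*I)/(z + 3*I/2)^2 + 4/(z + 3*I/2)

The series is finite because the numerator is a polynomial; the negative powers form the principal part, and the coefficient of 1/(z + 3*I/2) gives Res(f, -3*I/2) = 4.

Final answer: (5 - 6*I)/(z + 3*I/2)^2 + 4/(z + 3*I/2)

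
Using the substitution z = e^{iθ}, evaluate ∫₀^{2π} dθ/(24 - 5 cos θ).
Call the integral J. The integrand is 2π-periodic and we integrate over a full period, so shifting θ does not change the value (θ → θ + π flips the sign of the trig term). Hence
  J = ∫₀^{2π} dθ/(24 + 5 cos θ).
Put z = e^{iθ}: then cos θ = (z + 1/z)/2, dθ = dz/(iz), and z runs once counterclockwise around |z| = 1:
  J = ∮_{|z|=1} 1/(24 + 5*(z + 1/z)/2) · dz/(iz) = (2/i) ∮_{|z|=1} dz/(5*z^2 + 48*z + 5).
The roots of 5*z^2 + 48*z + 5 are z = (-24 ± sqrt(24^2 - 5^2))/5, with sqrt(551) = sqrt(551); their product is 1, so only z₊ = -24/5 + sqrt(551)/5 lies inside the unit circle (z₋ = -24/5 - sqrt(551)/5 lies outside).
z₊ is a simple zero of q(z) = 5*z^2 + 48*z + 5, so Res(1/q, z₊) = 1/q'(z₊) with q'(z) = 10*z + 48; and q'(z₊) = 5*(z₊ - z₋) = 2*sqrt(551).
Therefore J = (2/i) · 2πi · 1/(2*sqrt(551)) = 2*pi/(sqrt(551)) = 2*sqrt(551)*pi/551

Final answer: 2*sqrt(551)*pi/551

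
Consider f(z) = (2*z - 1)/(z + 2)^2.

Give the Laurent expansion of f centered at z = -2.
Put w = z - (-2), i.e. z = w - 2. The denominator is w^2, so it suffices to rewrite the numerator in powers of w.

P(z) = 2*z - 1
P(w - 2) = -5 + 2*w

Dividing each term by w^2:
  f = -5/w^2 + 2/w

Substituting back w = z + 2:
  f(z) = -5/(z + 2)^2 + 2/(z + 2)

The series is finite because the numerator is a polynomial; the negative powers form the principal part, and the coefficient of 1/(z + 2) gives Res(f, -2) = 2.

Final answer: -5/(z + 2)^2 + 2/(z + 2)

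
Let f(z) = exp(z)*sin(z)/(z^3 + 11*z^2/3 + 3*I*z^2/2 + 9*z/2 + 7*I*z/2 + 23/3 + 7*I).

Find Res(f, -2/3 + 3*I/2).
Write f(z) = P(z)/Q(z) with P(z) = exp(z)*sin(z) and Q(z) = z^3 + 11*z^2/3 + 3*I*z^2/2 + 9*z/2 + 7*I*z/2 + 23/3 + 7*I.
The denominator factors as Q(z) = (z + 3 + I)*(z + 2*I)*(z + 2/3 - 3*I/2), so z = -2/3 + 3*I/2 is a simple zero of Q and P is analytic there; z = -2/3 + 3*I/2 is therefore a simple pole and
  Res(f, z₀) = P(z₀)/Q'(z₀).

Q'(z) = 3*z^2 + 22*z/3 + 3*I*z + 9/2 + 7*I/2, so Q'(-2/3 + 3*I/2) = -371/36 + 13*I/2.
P(-2/3 + 3*I/2) = -exp(-2/3 + 3*I/2)*sin(2/3 - 3*I/2).

Res(f, -2/3 + 3*I/2) = (-exp(-2/3 + 3*I/2)*sin(2/3 - 3*I/2))/(-371/36 + 13*I/2) = (13356/192397 + 8424*I/192397)*exp(-2/3 + 3*I/2)*sin(2/3 - 3*I/2)

Final answer: (13356/192397 + 8424*I/192397)*exp(-2/3 + 3*I/2)*sin(2/3 - 3*I/2)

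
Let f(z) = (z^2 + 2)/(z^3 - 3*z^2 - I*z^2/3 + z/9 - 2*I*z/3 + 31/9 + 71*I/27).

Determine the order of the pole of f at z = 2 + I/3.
Factor the denominator:
  z^3 - 3*z^2 - I*z^2/3 + z/9 - 2*I*z/3 + 31/9 + 71*I/27 = (z - 2 - I/3)^2*(z + 1 + I/3)

The numerator P(z) = z^2 + 2 has P(2 + I/3) = 53/9 + 4*I/3 ≠ 0, so no factor of (z - 2 - I/3) cancels.
Near z = 2 + I/3 we can therefore write f(z) = g(z)/(z - 2 - I/3)^2 with g analytic at 2 + I/3 and g(2 + I/3) ≠ 0 (g is the numerator divided by the remaining denominator factors).

Hence z = 2 + I/3 is a pole of order 2.

Final answer: 2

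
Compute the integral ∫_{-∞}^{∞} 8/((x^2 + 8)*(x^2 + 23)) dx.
2*pi*(-4*sqrt(23) + 23*sqrt(2))/345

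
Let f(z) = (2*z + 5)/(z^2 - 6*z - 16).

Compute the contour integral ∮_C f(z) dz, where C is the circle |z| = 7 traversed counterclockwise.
-I*pi/5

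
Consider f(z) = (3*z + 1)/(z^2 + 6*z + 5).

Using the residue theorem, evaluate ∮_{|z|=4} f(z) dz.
By the residue theorem, ∮_C f(z) dz = 2πi · (sum of the residues of f at the poles inside |z| = 4).

The denominator factors as (z + 1)*(z + 5), so the singularities of f are simple poles at z = -1, z = -5.
  |-1|² = 1 < 16 = 4², so this pole is inside the contour.
  |-5|² = 25 > 16 = 4², so this pole is outside the contour.

With P(z) = 3*z + 1 and Q(z) = z^2 + 6*z + 5, each pole is simple, so Res(f, z₀) = P(z₀)/Q'(z₀) with Q'(z) = 2*z + 6.
  Res(f, -1) = P(-1)/Q'(-1) = (-2)/(4) = -1/2

∮_C f(z) dz = 2πi · (-1/2) = -I*pi

Final answer: -I*pi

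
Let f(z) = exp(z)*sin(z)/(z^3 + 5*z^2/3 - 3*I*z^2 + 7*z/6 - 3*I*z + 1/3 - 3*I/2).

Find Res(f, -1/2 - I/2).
Write f(z) = P(z)/Q(z) with P(z) = exp(z)*sin(z) and Q(z) = z^3 + 5*z^2/3 - 3*I*z^2 + 7*z/6 - 3*I*z + 1/3 - 3*I/2.
The denominator factors as Q(z) = (z + 1/2 - I/2)*(z + 2/3 - 3*I)*(z + 1/2 + I/2), so z = -1/2 - I/2 is a simple zero of Q and P is analytic there; z = -1/2 - I/2 is therefore a simple pole and
  Res(f, z₀) = P(z₀)/Q'(z₀).

Q'(z) = 3*z^2 + 10*z/3 - 6*I*z + 7/6 - 3*I, so Q'(-1/2 - I/2) = -7/2 - I/6.
P(-1/2 - I/2) = -exp(-1/2 - I/2)*sin(1/2 + I/2).

Res(f, -1/2 - I/2) = (-exp(-1/2 - I/2)*sin(1/2 + I/2))/(-7/2 - I/6) = (63/221 - 3*I/221)*exp(-1/2 - I/2)*sin(1/2 + I/2)

Final answer: (63/221 - 3*I/221)*exp(-1/2 - I/2)*sin(1/2 + I/2)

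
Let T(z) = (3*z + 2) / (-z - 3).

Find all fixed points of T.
{-3 - sqrt(7), -3 + sqrt(7)}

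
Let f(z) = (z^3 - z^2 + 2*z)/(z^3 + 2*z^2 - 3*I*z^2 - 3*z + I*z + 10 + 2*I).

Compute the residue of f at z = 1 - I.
3/25 + I/25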